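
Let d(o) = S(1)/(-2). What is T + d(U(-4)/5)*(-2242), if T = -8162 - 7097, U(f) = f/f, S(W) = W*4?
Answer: -10775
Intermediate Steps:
S(W) = 4*W
U(f) = 1
d(o) = -2 (d(o) = (4*1)/(-2) = 4*(-½) = -2)
T = -15259
T + d(U(-4)/5)*(-2242) = -15259 - 2*(-2242) = -15259 + 4484 = -10775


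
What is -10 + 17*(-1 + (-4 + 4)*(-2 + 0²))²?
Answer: 7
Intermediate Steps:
-10 + 17*(-1 + (-4 + 4)*(-2 + 0²))² = -10 + 17*(-1 + 0*(-2 + 0))² = -10 + 17*(-1 + 0*(-2))² = -10 + 17*(-1 + 0)² = -10 + 17*(-1)² = -10 + 17*1 = -10 + 17 = 7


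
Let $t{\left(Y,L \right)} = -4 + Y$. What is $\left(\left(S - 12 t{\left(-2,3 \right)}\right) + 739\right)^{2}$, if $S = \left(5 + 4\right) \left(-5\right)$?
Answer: $586756$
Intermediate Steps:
$S = -45$ ($S = 9 \left(-5\right) = -45$)
$\left(\left(S - 12 t{\left(-2,3 \right)}\right) + 739\right)^{2} = \left(\left(-45 - 12 \left(-4 - 2\right)\right) + 739\right)^{2} = \left(\left(-45 - -72\right) + 739\right)^{2} = \left(\left(-45 + 72\right) + 739\right)^{2} = \left(27 + 739\right)^{2} = 766^{2} = 586756$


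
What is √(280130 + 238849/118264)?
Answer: 3*√108834197519406/59132 ≈ 529.28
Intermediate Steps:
√(280130 + 238849/118264) = √(33129533169/118264) = 3*√108834197519406/59132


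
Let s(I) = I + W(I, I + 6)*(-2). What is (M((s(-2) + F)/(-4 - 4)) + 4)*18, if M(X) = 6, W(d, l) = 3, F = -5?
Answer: 180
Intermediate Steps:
s(I) = -6 + I (s(I) = I + 3*(-2) = I - 6 = -6 + I)
(M((s(-2) + F)/(-4 - 4)) + 4)*18 = (6 + 4)*18 = 10*18 = 180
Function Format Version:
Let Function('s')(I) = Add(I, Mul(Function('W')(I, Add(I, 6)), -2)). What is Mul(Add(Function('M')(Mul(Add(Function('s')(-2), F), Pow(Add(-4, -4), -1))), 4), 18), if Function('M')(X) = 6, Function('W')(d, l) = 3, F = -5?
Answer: 180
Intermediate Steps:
Function('s')(I) = Add(-6, I) (Function('s')(I) = Add(I, Mul(3, -2)) = Add(I, -6) = Add(-6, I))
Mul(Add(Function('M')(Mul(Add(Function('s')(-2), F), Pow(Add(-4, -4), -1))), 4), 18) = Mul(Add(6, 4), 18) = Mul(10, 18) = 180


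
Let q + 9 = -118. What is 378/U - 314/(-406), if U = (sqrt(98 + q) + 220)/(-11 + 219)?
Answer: 390994577/1092343 - 8736*I*sqrt(29)/5381 ≈ 357.94 - 8.7428*I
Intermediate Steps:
q = -127 (q = -9 - 118 = -127)
U = 55/52 + I*sqrt(29)/208 (U = (sqrt(98 - 127) + 220)/(-11 + 219) = (sqrt(-29) + 220)/208 = (I*sqrt(29) + 220)*(1/208) = (220 + I*sqrt(29))*(1/208) = 55/52 + I*sqrt(29)/208 ≈ 1.0577 + 0.02589*I)
378/U - 314/(-406) = 378/(55/52 + I*sqrt(29)/208) - 314/(-406) = 378/(55/52 + I*sqrt(29)/208) - 314*(-1/406) = 378/(55/52 + I*sqrt(29)/208) + 157/203 = 157/203 + 378/(55/52 + I*sqrt(29)/208)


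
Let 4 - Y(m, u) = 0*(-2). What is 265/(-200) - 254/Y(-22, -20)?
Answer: -2593/40 ≈ -64.825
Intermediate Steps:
Y(m, u) = 4 (Y(m, u) = 4 - 0*(-2) = 4 - 1*0 = 4 + 0 = 4)
265/(-200) - 254/Y(-22, -20) = 265/(-200) - 254/4 = 265*(-1/200) - 254*1/4 = -53/40 - 127/2 = -2593/40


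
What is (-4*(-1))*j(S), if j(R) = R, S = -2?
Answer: -8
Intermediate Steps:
(-4*(-1))*j(S) = -4*(-1)*(-2) = 4*(-2) = -8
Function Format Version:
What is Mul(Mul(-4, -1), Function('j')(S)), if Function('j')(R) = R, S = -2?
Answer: -8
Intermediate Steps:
Mul(Mul(-4, -1), Function('j')(S)) = Mul(Mul(-4, -1), -2) = Mul(4, -2) = -8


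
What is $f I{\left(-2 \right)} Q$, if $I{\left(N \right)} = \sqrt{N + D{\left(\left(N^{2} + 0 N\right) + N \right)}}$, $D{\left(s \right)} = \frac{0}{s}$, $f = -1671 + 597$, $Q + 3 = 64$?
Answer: $- 65514 i \sqrt{2} \approx - 92651.0 i$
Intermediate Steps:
$Q = 61$ ($Q = -3 + 64 = 61$)
$f = -1074$
$D{\left(s \right)} = 0$
$I{\left(N \right)} = \sqrt{N}$ ($I{\left(N \right)} = \sqrt{N + 0} = \sqrt{N}$)
$f I{\left(-2 \right)} Q = - 1074 \sqrt{-2} \cdot 61 = - 1074 i \sqrt{2} \cdot 61 = - 1074 \cdot 61 i \sqrt{2} = - 65514 i \sqrt{2}$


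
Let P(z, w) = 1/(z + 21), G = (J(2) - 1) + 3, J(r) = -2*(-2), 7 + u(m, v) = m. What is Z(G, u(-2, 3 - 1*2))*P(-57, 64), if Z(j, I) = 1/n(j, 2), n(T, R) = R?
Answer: -1/72 ≈ -0.013889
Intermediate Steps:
u(m, v) = -7 + m
J(r) = 4
G = 6 (G = (4 - 1) + 3 = 3 + 3 = 6)
Z(j, I) = 1/2
P(z, w) = 1/(21 + z)
Z(G, u(-2, 3 - 1*2))*P(-57, 64) = 1/(2*(21 - 57)) = (1/2)/(-36) = (1/2)*(-1/36) = -1/72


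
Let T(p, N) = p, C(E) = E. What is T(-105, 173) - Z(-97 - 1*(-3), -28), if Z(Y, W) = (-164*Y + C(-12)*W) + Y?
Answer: -15763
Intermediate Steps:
Z(Y, W) = -163*Y - 12*W (Z(Y, W) = (-164*Y - 12*W) + Y = -163*Y - 12*W)
T(-105, 173) - Z(-97 - 1*(-3), -28) = -105 - (-163*(-97 - 1*(-3)) - 12*(-28)) = -105 - (-163*(-97 + 3) + 336) = -105 - (-163*(-94) + 336) = -105 - (15322 + 336) = -105 - 1*15658 = -105 - 15658 = -15763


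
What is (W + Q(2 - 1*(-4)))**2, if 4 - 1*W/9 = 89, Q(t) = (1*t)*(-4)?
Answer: 622521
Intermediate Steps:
Q(t) = -4*t (Q(t) = t*(-4) = -4*t)
W = -765 (W = 36 - 9*89 = 36 - 801 = -765)
(W + Q(2 - 1*(-4)))**2 = (-765 - 4*(2 - 1*(-4)))**2 = (-765 - 4*(2 + 4))**2 = (-765 - 4*6)**2 = (-765 - 24)**2 = (-789)**2 = 622521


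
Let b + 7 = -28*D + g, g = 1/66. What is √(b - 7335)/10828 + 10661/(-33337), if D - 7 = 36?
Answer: -10661/33337 + I*√37226310/714648 ≈ -0.31979 + 0.0085375*I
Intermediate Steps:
D = 43 (D = 7 + 36 = 43)
g = 1/66 ≈ 0.015152
b = -79925/66 (b = -7 + (-28*43 + 1/66) = -7 + (-1204 + 1/66) = -7 - 79463/66 = -79925/66 ≈ -1211.0)
√(b - 7335)/10828 + 10661/(-33337) = √(-79925/66 - 7335)/10828 + 10661/(-33337) = √(-564035/66)*(1/10828) + 10661*(-1/33337) = (I*√37226310/66)*(1/10828) - 10661/33337 = I*√37226310/714648 - 10661/33337 = -10661/33337 + I*√37226310/714648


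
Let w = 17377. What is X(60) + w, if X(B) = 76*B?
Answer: 21937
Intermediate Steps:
X(60) + w = 76*60 + 17377 = 4560 + 17377 = 21937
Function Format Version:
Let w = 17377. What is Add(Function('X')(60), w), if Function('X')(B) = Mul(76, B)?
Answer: 21937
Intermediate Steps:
Add(Function('X')(60), w) = Add(Mul(76, 60), 17377) = Add(4560, 17377) = 21937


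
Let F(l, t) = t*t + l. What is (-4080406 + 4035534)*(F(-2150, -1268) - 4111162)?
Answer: 112426257536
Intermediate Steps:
F(l, t) = l + t² (F(l, t) = t² + l = l + t²)
(-4080406 + 4035534)*(F(-2150, -1268) - 4111162) = (-4080406 + 4035534)*((-2150 + (-1268)²) - 4111162) = -44872*((-2150 + 1607824) - 4111162) = -44872*(1605674 - 4111162) = -44872*(-2505488) = 112426257536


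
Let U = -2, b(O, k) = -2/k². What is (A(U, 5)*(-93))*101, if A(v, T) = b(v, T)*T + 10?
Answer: -450864/5 ≈ -90173.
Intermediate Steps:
b(O, k) = -2/k²
A(v, T) = 10 - 2/T (A(v, T) = (-2/T²)*T + 10 = -2/T + 10 = 10 - 2/T)
(A(U, 5)*(-93))*101 = ((10 - 2/5)*(-93))*101 = ((10 - 2*⅕)*(-93))*101 = ((10 - ⅖)*(-93))*101 = ((48/5)*(-93))*101 = -4464/5*101 = -450864/5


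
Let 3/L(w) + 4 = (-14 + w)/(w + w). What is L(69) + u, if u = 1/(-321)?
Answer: -133391/159537 ≈ -0.83611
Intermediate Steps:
L(w) = 3/(-4 + (-14 + w)/(2*w)) (L(w) = 3/(-4 + (-14 + w)/(w + w)) = 3/(-4 + (-14 + w)/((2*w))) = 3/(-4 + (-14 + w)*(1/(2*w))) = 3/(-4 + (-14 + w)/(2*w)))
u = -1/321 ≈ -0.0031153
L(69) + u = -6*69/(14 + 7*69) - 1/321 = -6*69/(14 + 483) - 1/321 = -6*69/497 - 1/321 = -6*69*1/497 - 1/321 = -414/497 - 1/321 = -133391/159537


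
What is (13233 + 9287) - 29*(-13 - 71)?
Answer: 24956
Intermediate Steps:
(13233 + 9287) - 29*(-13 - 71) = 22520 - 29*(-84) = 22520 + 2436 = 24956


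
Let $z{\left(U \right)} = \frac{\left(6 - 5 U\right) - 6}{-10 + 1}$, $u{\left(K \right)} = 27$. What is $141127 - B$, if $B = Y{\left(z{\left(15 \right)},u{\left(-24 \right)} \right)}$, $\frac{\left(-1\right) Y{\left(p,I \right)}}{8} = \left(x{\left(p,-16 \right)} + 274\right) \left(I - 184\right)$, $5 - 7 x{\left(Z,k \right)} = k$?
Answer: $-206785$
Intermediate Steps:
$x{\left(Z,k \right)} = \frac{5}{7} - \frac{k}{7}$
$z{\left(U \right)} = \frac{5 U}{9}$ ($z{\left(U \right)} = \frac{\left(-5\right) U}{-9} = - 5 U \left(- \frac{1}{9}\right) = \frac{5 U}{9}$)
$Y{\left(p,I \right)} = 407744 - 2216 I$ ($Y{\left(p,I \right)} = - 8 \left(\left(\frac{5}{7} - - \frac{16}{7}\right) + 274\right) \left(I - 184\right) = - 8 \left(\left(\frac{5}{7} + \frac{16}{7}\right) + 274\right) \left(-184 + I\right) = - 8 \left(3 + 274\right) \left(-184 + I\right) = - 8 \cdot 277 \left(-184 + I\right) = - 8 \left(-50968 + 277 I\right) = 407744 - 2216 I$)
$B = 347912$ ($B = 407744 - 59832 = 347912$)
$141127 - B = 141127 - 347912 = -206785$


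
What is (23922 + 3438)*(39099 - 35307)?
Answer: 103749120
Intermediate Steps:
(23922 + 3438)*(39099 - 35307) = 27360*3792 = 103749120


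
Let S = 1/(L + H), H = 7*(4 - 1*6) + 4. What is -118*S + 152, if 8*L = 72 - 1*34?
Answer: 3664/21 ≈ 174.48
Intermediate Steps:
L = 19/4 (L = (72 - 1*34)/8 = (72 - 34)/8 = (1/8)*38 = 19/4 ≈ 4.7500)
H = -10 (H = 7*(4 - 6) + 4 = 7*(-2) + 4 = -14 + 4 = -10)
S = -4/21 (S = 1/(19/4 - 10) = 1/(-21/4) = -4/21 ≈ -0.19048)
-118*S + 152 = -118*(-4/21) + 152 = 472/21 + 152 = 3664/21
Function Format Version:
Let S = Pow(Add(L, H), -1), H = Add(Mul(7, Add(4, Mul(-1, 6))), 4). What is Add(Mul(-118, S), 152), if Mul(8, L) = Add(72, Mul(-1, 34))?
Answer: Rational(3664, 21) ≈ 174.48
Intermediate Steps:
L = Rational(19, 4) (L = Mul(Rational(1, 8), Add(72, Mul(-1, 34))) = Mul(Rational(1, 8), Add(72, -34)) = Mul(Rational(1, 8), 38) = Rational(19, 4) ≈ 4.7500)
H = -10 (H = Add(Mul(7, Add(4, -6)), 4) = Add(Mul(7, -2), 4) = Add(-14, 4) = -10)
S = Rational(-4, 21) (S = Pow(Add(Rational(19, 4), -10), -1) = Pow(Rational(-21, 4), -1) = Rational(-4, 21) ≈ -0.19048)
Add(Mul(-118, S), 152) = Add(Mul(-118, Rational(-4, 21)), 152) = Add(Rational(472, 21), 152) = Rational(3664, 21)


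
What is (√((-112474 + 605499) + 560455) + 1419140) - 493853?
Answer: 925287 + 2*√263370 ≈ 9.2631e+5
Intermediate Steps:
(√((-112474 + 605499) + 560455) + 1419140) - 493853 = (√(493025 + 560455) + 1419140) - 493853 = (√1053480 + 1419140) - 493853 = (2*√263370 + 1419140) - 493853 = (1419140 + 2*√263370) - 493853 = 925287 + 2*√263370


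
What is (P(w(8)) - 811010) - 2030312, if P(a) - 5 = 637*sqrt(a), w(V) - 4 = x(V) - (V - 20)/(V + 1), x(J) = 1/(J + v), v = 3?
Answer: -2841317 + 637*sqrt(5907)/33 ≈ -2.8398e+6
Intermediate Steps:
x(J) = 1/(3 + J) (x(J) = 1/(J + 3) = 1/(3 + J))
w(V) = 4 + 1/(3 + V) - (-20 + V)/(1 + V) (w(V) = 4 + (1/(3 + V) - (V - 20)/(V + 1)) = 4 + (1/(3 + V) - (-20 + V)/(1 + V)) = 4 + 1/(3 + V) - (-20 + V)/(1 + V))
P(a) = 5 + 637*sqrt(a)
(P(w(8)) - 811010) - 2030312 = ((5 + 637*sqrt((1 + 8 + 3*(3 + 8)*(8 + 8))/((1 + 8)*(3 + 8)))) - 811010) - 2030312 = ((5 + 637*sqrt((1 + 8 + 3*11*16)/(9*11))) - 811010) - 2030312 = ((5 + 637*sqrt((1/9)*(1/11)*(1 + 8 + 528))) - 811010) - 2030312 = ((5 + 637*sqrt((1/9)*(1/11)*537)) - 811010) - 2030312 = ((5 + 637*sqrt(179/33)) - 811010) - 2030312 = ((5 + 637*(sqrt(5907)/33)) - 811010) - 2030312 = ((5 + 637*sqrt(5907)/33) - 811010) - 2030312 = (-811005 + 637*sqrt(5907)/33) - 2030312 = -2841317 + 637*sqrt(5907)/33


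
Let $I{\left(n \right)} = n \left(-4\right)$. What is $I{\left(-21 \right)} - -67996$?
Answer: $68080$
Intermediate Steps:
$I{\left(n \right)} = - 4 n$
$I{\left(-21 \right)} - -67996 = \left(-4\right) \left(-21\right) - -67996 = 84 + 67996 = 68080$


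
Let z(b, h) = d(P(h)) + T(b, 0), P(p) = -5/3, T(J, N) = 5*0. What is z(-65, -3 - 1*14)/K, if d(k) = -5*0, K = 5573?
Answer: 0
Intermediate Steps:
T(J, N) = 0
P(p) = -5/3 (P(p) = -5*1/3 = -5/3)
d(k) = 0
z(b, h) = 0 (z(b, h) = 0 + 0 = 0)
z(-65, -3 - 1*14)/K = 0/5573 = 0*(1/5573) = 0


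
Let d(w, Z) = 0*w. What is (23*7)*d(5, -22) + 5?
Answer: 5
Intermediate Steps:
d(w, Z) = 0
(23*7)*d(5, -22) + 5 = (23*7)*0 + 5 = 161*0 + 5 = 0 + 5 = 5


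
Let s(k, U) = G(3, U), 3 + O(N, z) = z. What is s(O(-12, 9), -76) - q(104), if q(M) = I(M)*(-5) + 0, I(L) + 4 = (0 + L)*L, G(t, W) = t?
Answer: 54063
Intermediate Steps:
O(N, z) = -3 + z
s(k, U) = 3
I(L) = -4 + L² (I(L) = -4 + (0 + L)*L = -4 + L*L = -4 + L²)
q(M) = 20 - 5*M² (q(M) = (-4 + M²)*(-5) + 0 = (20 - 5*M²) + 0 = 20 - 5*M²)
s(O(-12, 9), -76) - q(104) = 3 - (20 - 5*104²) = 3 - (20 - 5*10816) = 3 - (20 - 54080) = 3 - 1*(-54060) = 3 + 54060 = 54063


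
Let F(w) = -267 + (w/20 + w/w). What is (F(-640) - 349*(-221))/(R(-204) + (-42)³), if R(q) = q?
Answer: -76831/74292 ≈ -1.0342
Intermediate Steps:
F(w) = -266 + w/20 (F(w) = -267 + (w*(1/20) + 1) = -267 + (w/20 + 1) = -267 + (1 + w/20) = -266 + w/20)
(F(-640) - 349*(-221))/(R(-204) + (-42)³) = ((-266 + (1/20)*(-640)) - 349*(-221))/(-204 + (-42)³) = ((-266 - 32) + 77129)/(-204 - 74088) = (-298 + 77129)/(-74292) = 76831*(-1/74292) = -76831/74292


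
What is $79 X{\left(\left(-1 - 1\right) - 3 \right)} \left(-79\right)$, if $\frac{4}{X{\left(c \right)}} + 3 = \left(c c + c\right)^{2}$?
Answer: $- \frac{24964}{397} \approx -62.882$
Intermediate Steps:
$X{\left(c \right)} = \frac{4}{-3 + \left(c + c^{2}\right)^{2}}$ ($X{\left(c \right)} = \frac{4}{-3 + \left(c c + c\right)^{2}} = \frac{4}{-3 + \left(c^{2} + c\right)^{2}} = \frac{4}{-3 + \left(c + c^{2}\right)^{2}}$)
$79 X{\left(\left(-1 - 1\right) - 3 \right)} \left(-79\right) = 79 \frac{4}{-3 + \left(\left(-1 - 1\right) - 3\right)^{2} \left(1 - 5\right)^{2}} \left(-79\right) = 79 \frac{4}{-3 + \left(-2 - 3\right)^{2} \left(1 - 5\right)^{2}} \left(-79\right) = 79 \frac{4}{-3 + \left(-5\right)^{2} \left(1 - 5\right)^{2}} \left(-79\right) = 79 \frac{4}{-3 + 25 \left(-4\right)^{2}} \left(-79\right) = 79 \frac{4}{-3 + 25 \cdot 16} \left(-79\right) = 79 \frac{4}{-3 + 400} \left(-79\right) = 79 \cdot \frac{4}{397} \left(-79\right) = \frac{316}{397} \left(-79\right) = - \frac{24964}{397}$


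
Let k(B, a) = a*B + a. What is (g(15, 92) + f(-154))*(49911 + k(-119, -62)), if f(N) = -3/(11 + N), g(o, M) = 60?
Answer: 491179341/143 ≈ 3.4348e+6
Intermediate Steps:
k(B, a) = a + B*a (k(B, a) = B*a + a = a + B*a)
f(N) = -3/(11 + N)
(g(15, 92) + f(-154))*(49911 + k(-119, -62)) = (60 - 3/(11 - 154))*(49911 - 62*(1 - 119)) = (60 - 3/(-143))*(49911 - 62*(-118)) = (60 - 3*(-1/143))*(49911 + 7316) = (60 + 3/143)*57227 = (8583/143)*57227 = 491179341/143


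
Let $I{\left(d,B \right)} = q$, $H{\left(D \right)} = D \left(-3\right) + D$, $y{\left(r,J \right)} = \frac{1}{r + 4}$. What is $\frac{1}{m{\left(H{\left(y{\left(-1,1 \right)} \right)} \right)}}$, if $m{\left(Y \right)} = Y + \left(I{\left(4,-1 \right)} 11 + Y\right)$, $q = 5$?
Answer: $\frac{3}{161} \approx 0.018634$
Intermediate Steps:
$y{\left(r,J \right)} = \frac{1}{4 + r}$
$H{\left(D \right)} = - 2 D$ ($H{\left(D \right)} = - 3 D + D = - 2 D$)
$I{\left(d,B \right)} = 5$
$m{\left(Y \right)} = 55 + 2 Y$ ($m{\left(Y \right)} = Y + \left(5 \cdot 11 + Y\right) = Y + \left(55 + Y\right) = 55 + 2 Y$)
$\frac{1}{m{\left(H{\left(y{\left(-1,1 \right)} \right)} \right)}} = \frac{1}{55 + 2 \left(- \frac{2}{4 - 1}\right)} = \frac{1}{55 + 2 \left(- \frac{2}{3}\right)} = \frac{1}{55 - \frac{4}{3}} = \frac{1}{\frac{161}{3}} = \frac{3}{161}$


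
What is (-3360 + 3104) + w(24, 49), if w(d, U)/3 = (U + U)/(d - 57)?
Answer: -2914/11 ≈ -264.91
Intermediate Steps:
w(d, U) = 6*U/(-57 + d) (w(d, U) = 3*((U + U)/(d - 57)) = 3*((2*U)/(-57 + d)) = 3*(2*U/(-57 + d)) = 6*U/(-57 + d))
(-3360 + 3104) + w(24, 49) = (-3360 + 3104) + 6*49/(-57 + 24) = -256 + 6*49/(-33) = -256 + 6*49*(-1/33) = -256 - 98/11 = -2914/11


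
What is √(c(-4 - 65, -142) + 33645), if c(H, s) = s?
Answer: √33503 ≈ 183.04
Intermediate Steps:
√(c(-4 - 65, -142) + 33645) = √(-142 + 33645) = √33503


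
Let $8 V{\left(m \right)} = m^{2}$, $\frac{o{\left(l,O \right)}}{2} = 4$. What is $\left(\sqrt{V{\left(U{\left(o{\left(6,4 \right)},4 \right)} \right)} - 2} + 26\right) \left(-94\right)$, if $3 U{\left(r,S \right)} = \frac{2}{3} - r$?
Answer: $-2444 - \frac{47 i \sqrt{406}}{9} \approx -2444.0 - 105.22 i$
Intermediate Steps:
$o{\left(l,O \right)} = 8$ ($o{\left(l,O \right)} = 2 \cdot 4 = 8$)
$U{\left(r,S \right)} = \frac{2}{9} - \frac{r}{3}$ ($U{\left(r,S \right)} = \frac{\frac{2}{3} - r}{3} = \frac{2}{9} - \frac{r}{3}$)
$V{\left(m \right)} = \frac{m^{2}}{8}$
$\left(\sqrt{V{\left(U{\left(o{\left(6,4 \right)},4 \right)} \right)} - 2} + 26\right) \left(-94\right) = \left(\sqrt{\frac{\left(\frac{2}{9} - \frac{8}{3}\right)^{2}}{8} - 2} + 26\right) \left(-94\right) = \left(\sqrt{\frac{\left(- \frac{22}{9}\right)^{2}}{8} - 2} + 26\right) \left(-94\right) = \left(\sqrt{\frac{1}{8} \cdot \frac{484}{81} - 2} + 26\right) \left(-94\right) = \left(\sqrt{\frac{121}{162} - 2} + 26\right) \left(-94\right) = \left(\sqrt{- \frac{203}{162}} + 26\right) \left(-94\right) = \left(\frac{i \sqrt{406}}{18} + 26\right) \left(-94\right) = \left(26 + \frac{i \sqrt{406}}{18}\right) \left(-94\right) = -2444 - \frac{47 i \sqrt{406}}{9}$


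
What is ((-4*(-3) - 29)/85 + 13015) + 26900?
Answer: 199574/5 ≈ 39915.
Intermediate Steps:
((-4*(-3) - 29)/85 + 13015) + 26900 = ((12 - 29)*(1/85) + 13015) + 26900 = (-17*1/85 + 13015) + 26900 = (-1/5 + 13015) + 26900 = 65074/5 + 26900 = 199574/5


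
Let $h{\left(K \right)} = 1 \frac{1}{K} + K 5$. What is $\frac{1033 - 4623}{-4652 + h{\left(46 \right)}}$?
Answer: $\frac{165140}{203411} \approx 0.81185$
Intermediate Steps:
$h{\left(K \right)} = \frac{1}{K} + 5 K$
$\frac{1033 - 4623}{-4652 + h{\left(46 \right)}} = \frac{1033 - 4623}{-4652 + \left(\frac{1}{46} + 5 \cdot 46\right)} = - \frac{3590}{-4652 + \left(\frac{1}{46} + 230\right)} = - \frac{3590}{-4652 + \frac{10581}{46}} = - \frac{3590}{- \frac{203411}{46}} = \left(-3590\right) \left(- \frac{46}{203411}\right) = \frac{165140}{203411}$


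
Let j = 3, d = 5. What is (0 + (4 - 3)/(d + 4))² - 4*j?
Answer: -971/81 ≈ -11.988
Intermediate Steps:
(0 + (4 - 3)/(d + 4))² - 4*j = (0 + (4 - 3)/(5 + 4))² - 4*3 = (0 + 1/9)² - 12 = (0 + 1*(⅑))² - 12 = (0 + ⅑)² - 12 = (⅑)² - 12 = 1/81 - 12 = -971/81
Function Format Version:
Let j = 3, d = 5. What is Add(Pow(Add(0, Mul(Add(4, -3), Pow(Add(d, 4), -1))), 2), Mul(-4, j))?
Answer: Rational(-971, 81) ≈ -11.988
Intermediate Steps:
Add(Pow(Add(0, Mul(Add(4, -3), Pow(Add(d, 4), -1))), 2), Mul(-4, j)) = Add(Pow(Add(0, Mul(Add(4, -3), Pow(Add(5, 4), -1))), 2), Mul(-4, 3)) = Add(Pow(Add(0, Mul(1, Pow(9, -1))), 2), -12) = Add(Pow(Add(0, Mul(1, Rational(1, 9))), 2), -12) = Add(Pow(Add(0, Rational(1, 9)), 2), -12) = Add(Pow(Rational(1, 9), 2), -12) = Add(Rational(1, 81), -12) = Rational(-971, 81)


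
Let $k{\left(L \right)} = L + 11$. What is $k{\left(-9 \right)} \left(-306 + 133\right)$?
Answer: $-346$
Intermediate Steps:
$k{\left(L \right)} = 11 + L$
$k{\left(-9 \right)} \left(-306 + 133\right) = \left(11 - 9\right) \left(-306 + 133\right) = 2 \left(-173\right) = -346$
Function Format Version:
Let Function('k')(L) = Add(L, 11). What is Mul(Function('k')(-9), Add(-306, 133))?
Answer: -346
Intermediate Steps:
Function('k')(L) = Add(11, L)
Mul(Function('k')(-9), Add(-306, 133)) = Mul(Add(11, -9), Add(-306, 133)) = Mul(2, -173) = -346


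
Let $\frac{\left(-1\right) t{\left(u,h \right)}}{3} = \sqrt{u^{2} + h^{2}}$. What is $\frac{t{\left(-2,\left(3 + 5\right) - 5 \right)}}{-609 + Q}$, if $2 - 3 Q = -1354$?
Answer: $\frac{3 \sqrt{13}}{157} \approx 0.068896$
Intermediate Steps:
$Q = 452$ ($Q = \frac{2}{3} - - \frac{1354}{3} = \frac{2}{3} + \frac{1354}{3} = 452$)
$t{\left(u,h \right)} = - 3 \sqrt{h^{2} + u^{2}}$ ($t{\left(u,h \right)} = - 3 \sqrt{u^{2} + h^{2}} = - 3 \sqrt{h^{2} + u^{2}}$)
$\frac{t{\left(-2,\left(3 + 5\right) - 5 \right)}}{-609 + Q} = \frac{\left(-3\right) \sqrt{\left(\left(3 + 5\right) - 5\right)^{2} + \left(-2\right)^{2}}}{-609 + 452} = \frac{\left(-3\right) \sqrt{\left(8 - 5\right)^{2} + 4}}{-157} = - \frac{\left(-3\right) \sqrt{3^{2} + 4}}{157} = - \frac{\left(-3\right) \sqrt{9 + 4}}{157} = - \frac{\left(-3\right) \sqrt{13}}{157} = \frac{3 \sqrt{13}}{157}$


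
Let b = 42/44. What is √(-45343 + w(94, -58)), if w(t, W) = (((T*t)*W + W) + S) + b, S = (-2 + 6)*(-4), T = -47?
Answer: √102040730/22 ≈ 459.16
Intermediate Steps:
S = -16 (S = 4*(-4) = -16)
b = 21/22 (b = 42*(1/44) = 21/22 ≈ 0.95455)
w(t, W) = -331/22 + W - 47*W*t (w(t, W) = (((-47*t)*W + W) - 16) + 21/22 = ((-47*W*t + W) - 16) + 21/22 = ((W - 47*W*t) - 16) + 21/22 = (-16 + W - 47*W*t) + 21/22 = -331/22 + W - 47*W*t)
√(-45343 + w(94, -58)) = √(-45343 + (-331/22 - 58 - 47*(-58)*94)) = √(-45343 + (-331/22 - 58 + 256244)) = √(-45343 + 5635761/22) = √(4638215/22) = √102040730/22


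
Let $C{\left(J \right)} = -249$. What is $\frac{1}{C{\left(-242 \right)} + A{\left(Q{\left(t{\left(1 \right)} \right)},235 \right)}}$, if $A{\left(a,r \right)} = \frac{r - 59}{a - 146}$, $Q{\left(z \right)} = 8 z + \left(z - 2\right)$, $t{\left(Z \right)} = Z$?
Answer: $- \frac{139}{34787} \approx -0.0039957$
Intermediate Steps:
$Q{\left(z \right)} = -2 + 9 z$ ($Q{\left(z \right)} = 8 z + \left(z - 2\right) = 8 z + \left(-2 + z\right) = -2 + 9 z$)
$A{\left(a,r \right)} = \frac{-59 + r}{-146 + a}$
$\frac{1}{C{\left(-242 \right)} + A{\left(Q{\left(t{\left(1 \right)} \right)},235 \right)}} = \frac{1}{-249 + \frac{-59 + 235}{-146 + \left(-2 + 9 \cdot 1\right)}} = \frac{1}{-249 + \frac{1}{-146 + \left(-2 + 9\right)} 176} = \frac{1}{-249 + \frac{1}{-146 + 7} \cdot 176} = \frac{1}{-249 + \frac{1}{-139} \cdot 176} = \frac{1}{-249 - \frac{176}{139}} = \frac{1}{- \frac{34787}{139}} = - \frac{139}{34787}$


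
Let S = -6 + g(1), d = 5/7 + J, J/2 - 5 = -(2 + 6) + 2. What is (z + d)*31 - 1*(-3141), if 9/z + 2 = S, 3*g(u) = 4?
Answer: 428301/140 ≈ 3059.3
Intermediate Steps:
g(u) = 4/3 (g(u) = (⅓)*4 = 4/3)
J = -2 (J = 10 + 2*(-(2 + 6) + 2) = 10 + 2*(-1*8 + 2) = 10 + 2*(-8 + 2) = 10 + 2*(-6) = 10 - 12 = -2)
d = -9/7 (d = 5/7 - 2 = -9/7 ≈ -1.2857)
S = -14/3 (S = -6 + 4/3 = -14/3 ≈ -4.6667)
z = -27/20 (z = 9/(-2 - 14/3) = 9/(-20/3) = 9*(-3/20) = -27/20 ≈ -1.3500)
(z + d)*31 - 1*(-3141) = (-27/20 - 9/7)*31 - 1*(-3141) = -369/140*31 + 3141 = -11439/140 + 3141 = 428301/140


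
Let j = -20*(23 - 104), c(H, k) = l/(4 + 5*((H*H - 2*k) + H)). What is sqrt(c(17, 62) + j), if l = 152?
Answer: 8*sqrt(5287033)/457 ≈ 40.251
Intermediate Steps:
c(H, k) = 152/(4 - 10*k + 5*H + 5*H**2) (c(H, k) = 152/(4 + 5*((H*H - 2*k) + H)) = 152/(4 + 5*((H**2 - 2*k) + H)) = 152/(4 + 5*(H + H**2 - 2*k)) = 152/(4 + (-10*k + 5*H + 5*H**2)) = 152/(4 - 10*k + 5*H + 5*H**2))
j = 1620 (j = -20*(-81) = 1620)
sqrt(c(17, 62) + j) = sqrt(152/(4 - 10*62 + 5*17 + 5*17**2) + 1620) = sqrt(152/(4 - 620 + 85 + 5*289) + 1620) = sqrt(152/(4 - 620 + 85 + 1445) + 1620) = sqrt(152/914 + 1620) = sqrt(152*(1/914) + 1620) = sqrt(76/457 + 1620) = sqrt(740416/457) = 8*sqrt(5287033)/457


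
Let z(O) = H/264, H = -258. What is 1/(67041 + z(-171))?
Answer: 44/2949761 ≈ 1.4916e-5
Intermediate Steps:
z(O) = -43/44 (z(O) = -258/264 = -258*1/264 = -43/44)
1/(67041 + z(-171)) = 1/(67041 - 43/44) = 1/(2949761/44) = 44/2949761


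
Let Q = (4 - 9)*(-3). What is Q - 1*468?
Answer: -453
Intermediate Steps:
Q = 15 (Q = -5*(-3) = 15)
Q - 1*468 = 15 - 1*468 = 15 - 468 = -453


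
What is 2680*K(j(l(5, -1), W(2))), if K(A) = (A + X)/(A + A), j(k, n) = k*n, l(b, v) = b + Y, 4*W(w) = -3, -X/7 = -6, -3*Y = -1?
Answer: -12730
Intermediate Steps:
Y = ⅓ (Y = -⅓*(-1) = ⅓ ≈ 0.33333)
X = 42 (X = -7*(-6) = 42)
W(w) = -¾ (W(w) = (¼)*(-3) = -¾)
l(b, v) = ⅓ + b (l(b, v) = b + ⅓ = ⅓ + b)
K(A) = (42 + A)/(2*A) (K(A) = (A + 42)/(A + A) = (42 + A)/((2*A)) = (42 + A)*(1/(2*A)) = (42 + A)/(2*A))
2680*K(j(l(5, -1), W(2))) = 2680*((42 + (⅓ + 5)*(-¾))/(2*(((⅓ + 5)*(-¾))))) = 2680*((42 + (16/3)*(-¾))/(2*(((16/3)*(-¾))))) = 2680*((½)*(42 - 4)/(-4)) = 2680*((½)*(-¼)*38) = 2680*(-19/4) = -12730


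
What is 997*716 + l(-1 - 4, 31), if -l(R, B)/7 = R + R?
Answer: 713922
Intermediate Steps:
l(R, B) = -14*R (l(R, B) = -7*(R + R) = -14*R)
997*716 + l(-1 - 4, 31) = 997*716 - 14*(-1 - 4) = 713852 - 14*(-5) = 713852 + 70 = 713922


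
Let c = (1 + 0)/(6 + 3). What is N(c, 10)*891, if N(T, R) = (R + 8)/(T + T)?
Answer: 72171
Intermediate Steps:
c = ⅑ (c = 1/9 = 1*(⅑) = ⅑ ≈ 0.11111)
N(T, R) = (8 + R)/(2*T) (N(T, R) = (8 + R)/((2*T)) = (8 + R)*(1/(2*T)) = (8 + R)/(2*T))
N(c, 10)*891 = ((8 + 10)/(2*(⅑)))*891 = ((½)*9*18)*891 = 81*891 = 72171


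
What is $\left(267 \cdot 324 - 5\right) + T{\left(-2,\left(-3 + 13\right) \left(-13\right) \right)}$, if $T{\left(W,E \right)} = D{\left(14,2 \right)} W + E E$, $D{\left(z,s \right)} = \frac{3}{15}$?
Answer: $\frac{517013}{5} \approx 1.034 \cdot 10^{5}$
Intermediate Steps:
$D{\left(z,s \right)} = \frac{1}{5}$ ($D{\left(z,s \right)} = 3 \cdot \frac{1}{15} = \frac{1}{5}$)
$T{\left(W,E \right)} = E^{2} + \frac{W}{5}$ ($T{\left(W,E \right)} = \frac{W}{5} + E E = \frac{W}{5} + E^{2} = E^{2} + \frac{W}{5}$)
$\left(267 \cdot 324 - 5\right) + T{\left(-2,\left(-3 + 13\right) \left(-13\right) \right)} = \left(267 \cdot 324 - 5\right) + \left(\left(\left(-3 + 13\right) \left(-13\right)\right)^{2} + \frac{1}{5} \left(-2\right)\right) = \left(86508 - 5\right) - \left(\frac{2}{5} - \left(10 \left(-13\right)\right)^{2}\right) = 86503 - \left(\frac{2}{5} - \left(-130\right)^{2}\right) = 86503 + \left(16900 - \frac{2}{5}\right) = 86503 + \frac{84498}{5} = \frac{517013}{5}$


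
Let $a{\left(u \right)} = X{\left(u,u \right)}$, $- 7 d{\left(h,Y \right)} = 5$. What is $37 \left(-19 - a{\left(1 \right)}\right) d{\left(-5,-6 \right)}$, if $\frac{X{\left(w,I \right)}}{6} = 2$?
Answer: $\frac{5735}{7} \approx 819.29$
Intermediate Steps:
$X{\left(w,I \right)} = 12$ ($X{\left(w,I \right)} = 6 \cdot 2 = 12$)
$d{\left(h,Y \right)} = - \frac{5}{7}$ ($d{\left(h,Y \right)} = \left(- \frac{1}{7}\right) 5 = - \frac{5}{7}$)
$a{\left(u \right)} = 12$
$37 \left(-19 - a{\left(1 \right)}\right) d{\left(-5,-6 \right)} = 37 \left(-19 - 12\right) \left(- \frac{5}{7}\right) = 37 \left(-31\right) \left(- \frac{5}{7}\right) = \left(-1147\right) \left(- \frac{5}{7}\right) = \frac{5735}{7}$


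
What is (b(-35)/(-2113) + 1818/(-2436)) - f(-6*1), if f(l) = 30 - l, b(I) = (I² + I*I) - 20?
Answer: -32510427/857878 ≈ -37.896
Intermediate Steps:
b(I) = -20 + 2*I² (b(I) = (I² + I²) - 20 = 2*I² - 20 = -20 + 2*I²)
(b(-35)/(-2113) + 1818/(-2436)) - f(-6*1) = ((-20 + 2*(-35)²)/(-2113) + 1818/(-2436)) - (30 - (-6)) = ((-20 + 2*1225)*(-1/2113) + 1818*(-1/2436)) - (30 - 1*(-6)) = ((-20 + 2450)*(-1/2113) - 303/406) - (30 + 6) = (2430*(-1/2113) - 303/406) - 1*36 = (-2430/2113 - 303/406) - 36 = -1626819/857878 - 36 = -32510427/857878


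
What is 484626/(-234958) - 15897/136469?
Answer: -34935776460/16032241651 ≈ -2.1791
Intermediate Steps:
484626/(-234958) - 15897/136469 = 484626*(-1/234958) - 15897*1/136469 = -242313/117479 - 15897/136469 = -34935776460/16032241651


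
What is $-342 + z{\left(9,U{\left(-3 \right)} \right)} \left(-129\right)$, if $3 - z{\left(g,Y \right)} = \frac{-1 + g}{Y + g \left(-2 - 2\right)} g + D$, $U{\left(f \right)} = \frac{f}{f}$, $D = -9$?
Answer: $- \frac{75438}{35} \approx -2155.4$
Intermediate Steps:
$U{\left(f \right)} = 1$
$z{\left(g,Y \right)} = 12 - \frac{g \left(-1 + g\right)}{Y - 4 g}$ ($z{\left(g,Y \right)} = 3 - \left(\frac{-1 + g}{Y + g \left(-2 - 2\right)} g - 9\right) = 3 - \left(\frac{-1 + g}{Y + g \left(-4\right)} g - 9\right) = 3 - \left(\frac{-1 + g}{Y - 4 g} g - 9\right) = 3 - \left(\frac{g \left(-1 + g\right)}{Y - 4 g} - 9\right) = 3 - \left(-9 + \frac{g \left(-1 + g\right)}{Y - 4 g}\right) = 12 - \frac{g \left(-1 + g\right)}{Y - 4 g}$)
$-342 + z{\left(9,U{\left(-3 \right)} \right)} \left(-129\right) = -342 + \frac{- 9^{2} - 423 + 12 \cdot 1}{1 - 36} \left(-129\right) = -342 + \frac{\left(-1\right) 81 - 423 + 12}{1 - 36} \left(-129\right) = -342 + \frac{-81 - 423 + 12}{-35} \left(-129\right) = -342 + \left(- \frac{1}{35}\right) \left(-492\right) \left(-129\right) = -342 + \frac{492}{35} \left(-129\right) = -342 - \frac{63468}{35} = - \frac{75438}{35}$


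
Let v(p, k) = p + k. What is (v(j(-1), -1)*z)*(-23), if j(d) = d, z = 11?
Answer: 506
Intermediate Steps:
v(p, k) = k + p
(v(j(-1), -1)*z)*(-23) = ((-1 - 1)*11)*(-23) = -2*11*(-23) = -22*(-23) = 506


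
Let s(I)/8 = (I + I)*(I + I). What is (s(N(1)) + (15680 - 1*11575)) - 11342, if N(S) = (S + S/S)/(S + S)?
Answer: -7205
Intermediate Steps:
N(S) = (1 + S)/(2*S) (N(S) = (S + 1)/((2*S)) = (1 + S)*(1/(2*S)) = (1 + S)/(2*S))
s(I) = 32*I² (s(I) = 8*((I + I)*(I + I)) = 8*((2*I)*(2*I)) = 8*(4*I²) = 32*I²)
(s(N(1)) + (15680 - 1*11575)) - 11342 = (32*((½)*(1 + 1)/1)² + (15680 - 1*11575)) - 11342 = (32*((½)*1*2)² + (15680 - 11575)) - 11342 = (32*1² + 4105) - 11342 = (32*1 + 4105) - 11342 = (32 + 4105) - 11342 = 4137 - 11342 = -7205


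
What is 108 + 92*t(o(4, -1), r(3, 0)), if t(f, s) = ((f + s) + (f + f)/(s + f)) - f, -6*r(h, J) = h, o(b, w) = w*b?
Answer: 2030/9 ≈ 225.56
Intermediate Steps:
o(b, w) = b*w
r(h, J) = -h/6
t(f, s) = s + 2*f/(f + s) (t(f, s) = ((f + s) + (2*f)/(f + s)) - f = ((f + s) + 2*f/(f + s)) - f = (f + s + 2*f/(f + s)) - f = s + 2*f/(f + s))
108 + 92*t(o(4, -1), r(3, 0)) = 108 + 92*(((-⅙*3)² + 2*(4*(-1)) + (4*(-1))*(-⅙*3))/(4*(-1) - ⅙*3)) = 108 + 92*(((-½)² + 2*(-4) - 4*(-½))/(-4 - ½)) = 108 + 92*((¼ - 8 + 2)/(-9/2)) = 108 + 92*(-2/9*(-23/4)) = 108 + 92*(23/18) = 108 + 1058/9 = 2030/9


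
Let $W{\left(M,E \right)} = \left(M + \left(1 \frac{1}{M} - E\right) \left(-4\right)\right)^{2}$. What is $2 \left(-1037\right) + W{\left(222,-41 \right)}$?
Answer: $\frac{15868342}{12321} \approx 1287.9$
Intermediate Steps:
$W{\left(M,E \right)} = \left(M - \frac{4}{M} + 4 E\right)^{2}$ ($W{\left(M,E \right)} = \left(M + \left(\frac{1}{M} - E\right) \left(-4\right)\right)^{2} = \left(M + \left(- \frac{4}{M} + 4 E\right)\right)^{2} = \left(M - \frac{4}{M} + 4 E\right)^{2}$)
$2 \left(-1037\right) + W{\left(222,-41 \right)} = 2 \left(-1037\right) + \frac{\left(-4 + 222^{2} + 4 \left(-41\right) 222\right)^{2}}{49284} = -2074 + \frac{\left(-4 + 49284 - 36408\right)^{2}}{49284} = -2074 + \frac{12872^{2}}{49284} = -2074 + \frac{1}{49284} \cdot 165688384 = -2074 + \frac{41422096}{12321} = \frac{15868342}{12321}$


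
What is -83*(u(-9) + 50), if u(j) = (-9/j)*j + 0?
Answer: -3403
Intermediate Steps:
u(j) = -9 (u(j) = -9 + 0 = -9)
-83*(u(-9) + 50) = -83*(-9 + 50) = -83*41 = -3403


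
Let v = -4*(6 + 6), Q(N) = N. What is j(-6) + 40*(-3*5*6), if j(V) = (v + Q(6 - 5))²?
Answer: -1391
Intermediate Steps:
v = -48 (v = -4*12 = -48)
j(V) = 2209 (j(V) = (-48 + (6 - 5))² = (-48 + 1)² = (-47)² = 2209)
j(-6) + 40*(-3*5*6) = 2209 + 40*(-3*5*6) = 2209 + 40*(-15*6) = 2209 + 40*(-90) = 2209 - 3600 = -1391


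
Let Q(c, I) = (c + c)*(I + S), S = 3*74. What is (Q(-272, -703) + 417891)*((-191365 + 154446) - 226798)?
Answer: -179210205935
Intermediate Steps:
S = 222
Q(c, I) = 2*c*(222 + I) (Q(c, I) = (c + c)*(I + 222) = (2*c)*(222 + I) = 2*c*(222 + I))
(Q(-272, -703) + 417891)*((-191365 + 154446) - 226798) = (2*(-272)*(222 - 703) + 417891)*((-191365 + 154446) - 226798) = (2*(-272)*(-481) + 417891)*(-36919 - 226798) = (261664 + 417891)*(-263717) = 679555*(-263717) = -179210205935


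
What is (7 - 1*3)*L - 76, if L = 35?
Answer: 64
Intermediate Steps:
(7 - 1*3)*L - 76 = (7 - 1*3)*35 - 76 = (7 - 3)*35 - 76 = 4*35 - 76 = 140 - 76 = 64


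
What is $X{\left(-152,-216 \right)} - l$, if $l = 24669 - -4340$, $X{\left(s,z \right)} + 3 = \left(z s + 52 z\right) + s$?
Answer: $-7564$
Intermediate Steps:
$X{\left(s,z \right)} = -3 + s + 52 z + s z$ ($X{\left(s,z \right)} = -3 + \left(\left(z s + 52 z\right) + s\right) = -3 + \left(\left(s z + 52 z\right) + s\right) = -3 + \left(\left(52 z + s z\right) + s\right) = -3 + \left(s + 52 z + s z\right) = -3 + s + 52 z + s z$)
$l = 29009$ ($l = 24669 + 4340 = 29009$)
$X{\left(-152,-216 \right)} - l = \left(-3 - 152 + 52 \left(-216\right) - -32832\right) - 29009 = \left(-3 - 152 - 11232 + 32832\right) - 29009 = 21445 - 29009 = -7564$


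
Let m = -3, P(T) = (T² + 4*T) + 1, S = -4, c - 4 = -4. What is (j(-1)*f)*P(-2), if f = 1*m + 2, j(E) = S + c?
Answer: -12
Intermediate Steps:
c = 0 (c = 4 - 4 = 0)
P(T) = 1 + T² + 4*T
j(E) = -4 (j(E) = -4 + 0 = -4)
f = -1 (f = 1*(-3) + 2 = -3 + 2 = -1)
(j(-1)*f)*P(-2) = (-4*(-1))*(1 + (-2)² + 4*(-2)) = 4*(1 + 4 - 8) = 4*(-3) = -12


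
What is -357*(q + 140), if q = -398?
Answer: 92106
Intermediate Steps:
-357*(q + 140) = -357*(-398 + 140) = -357*(-258) = 92106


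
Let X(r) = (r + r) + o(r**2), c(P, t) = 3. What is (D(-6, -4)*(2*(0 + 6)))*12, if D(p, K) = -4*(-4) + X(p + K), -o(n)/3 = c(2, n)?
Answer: -1872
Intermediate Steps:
o(n) = -9 (o(n) = -3*3 = -9)
X(r) = -9 + 2*r (X(r) = (r + r) - 9 = 2*r - 9 = -9 + 2*r)
D(p, K) = 7 + 2*K + 2*p (D(p, K) = -4*(-4) + (-9 + 2*(p + K)) = 16 + (-9 + 2*(K + p)) = 16 + (-9 + (2*K + 2*p)) = 16 + (-9 + 2*K + 2*p) = 7 + 2*K + 2*p)
(D(-6, -4)*(2*(0 + 6)))*12 = ((7 + 2*(-4) + 2*(-6))*(2*(0 + 6)))*12 = ((7 - 8 - 12)*(2*6))*12 = -13*12*12 = -156*12 = -1872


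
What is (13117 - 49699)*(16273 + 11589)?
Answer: -1019247684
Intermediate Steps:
(13117 - 49699)*(16273 + 11589) = -36582*27862 = -1019247684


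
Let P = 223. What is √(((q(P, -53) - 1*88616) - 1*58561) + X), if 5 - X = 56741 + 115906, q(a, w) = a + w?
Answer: I*√319649 ≈ 565.38*I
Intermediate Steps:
X = -172642 (X = 5 - (56741 + 115906) = 5 - 1*172647 = 5 - 172647 = -172642)
√(((q(P, -53) - 1*88616) - 1*58561) + X) = √((((223 - 53) - 1*88616) - 1*58561) - 172642) = √(((170 - 88616) - 58561) - 172642) = √((-88446 - 58561) - 172642) = √(-147007 - 172642) = √(-319649) = I*√319649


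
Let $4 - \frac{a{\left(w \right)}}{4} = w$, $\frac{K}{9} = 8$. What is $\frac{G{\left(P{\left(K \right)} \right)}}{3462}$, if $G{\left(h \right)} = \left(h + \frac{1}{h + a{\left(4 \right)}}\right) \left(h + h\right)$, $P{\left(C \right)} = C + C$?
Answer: $\frac{20737}{1731} \approx 11.98$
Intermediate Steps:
$K = 72$ ($K = 9 \cdot 8 = 72$)
$a{\left(w \right)} = 16 - 4 w$
$P{\left(C \right)} = 2 C$
$G{\left(h \right)} = 2 h \left(h + \frac{1}{h}\right)$ ($G{\left(h \right)} = \left(h + \frac{1}{h + \left(16 - 16\right)}\right) \left(h + h\right) = \left(h + \frac{1}{h + \left(16 - 16\right)}\right) 2 h = \left(h + \frac{1}{h + 0}\right) 2 h = \left(h + \frac{1}{h}\right) 2 h = 2 h \left(h + \frac{1}{h}\right)$)
$\frac{G{\left(P{\left(K \right)} \right)}}{3462} = \frac{2 + 2 \left(2 \cdot 72\right)^{2}}{3462} = \left(2 + 2 \cdot 144^{2}\right) \frac{1}{3462} = \left(2 + 2 \cdot 20736\right) \frac{1}{3462} = \left(2 + 41472\right) \frac{1}{3462} = 41474 \cdot \frac{1}{3462} = \frac{20737}{1731}$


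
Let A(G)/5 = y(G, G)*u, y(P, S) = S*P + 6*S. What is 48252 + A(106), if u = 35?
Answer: 2125852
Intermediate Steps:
y(P, S) = 6*S + P*S (y(P, S) = P*S + 6*S = 6*S + P*S)
A(G) = 175*G*(6 + G) (A(G) = 5*((G*(6 + G))*35) = 5*(35*G*(6 + G)) = 175*G*(6 + G))
48252 + A(106) = 48252 + 175*106*(6 + 106) = 48252 + 175*106*112 = 48252 + 2077600 = 2125852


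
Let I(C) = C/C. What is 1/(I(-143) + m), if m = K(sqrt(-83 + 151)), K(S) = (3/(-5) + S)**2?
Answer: 425/28878 + 125*sqrt(17)/245463 ≈ 0.016817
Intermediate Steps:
I(C) = 1
K(S) = (-3/5 + S)**2 (K(S) = (3*(-1/5) + S)**2 = (-3/5 + S)**2)
m = (-3 + 10*sqrt(17))**2/25 (m = (-3 + 5*sqrt(-83 + 151))**2/25 = (-3 + 5*sqrt(68))**2/25 = (-3 + 5*(2*sqrt(17)))**2/25 = (-3 + 10*sqrt(17))**2/25 ≈ 58.465)
1/(I(-143) + m) = 1/(1 + (1709/25 - 12*sqrt(17)/5)) = 1/(1734/25 - 12*sqrt(17)/5)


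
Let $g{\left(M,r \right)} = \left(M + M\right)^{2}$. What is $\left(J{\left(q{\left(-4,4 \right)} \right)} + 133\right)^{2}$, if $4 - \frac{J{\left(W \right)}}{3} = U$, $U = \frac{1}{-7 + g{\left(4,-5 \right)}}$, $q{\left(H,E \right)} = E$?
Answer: $\frac{7584516}{361} \approx 21010.0$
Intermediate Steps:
$g{\left(M,r \right)} = 4 M^{2}$ ($g{\left(M,r \right)} = \left(2 M\right)^{2} = 4 M^{2}$)
$U = \frac{1}{57}$ ($U = \frac{1}{-7 + 4 \cdot 4^{2}} = \frac{1}{-7 + 4 \cdot 16} = \frac{1}{-7 + 64} = \frac{1}{57} \approx 0.017544$)
$J{\left(W \right)} = \frac{227}{19}$ ($J{\left(W \right)} = 12 - \frac{1}{19} = \frac{227}{19}$)
$\left(J{\left(q{\left(-4,4 \right)} \right)} + 133\right)^{2} = \left(\frac{227}{19} + 133\right)^{2} = \left(\frac{2754}{19}\right)^{2} = \frac{7584516}{361}$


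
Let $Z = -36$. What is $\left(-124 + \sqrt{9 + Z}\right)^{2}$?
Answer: $15349 - 744 i \sqrt{3} \approx 15349.0 - 1288.6 i$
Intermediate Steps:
$\left(-124 + \sqrt{9 + Z}\right)^{2} = \left(-124 + \sqrt{9 - 36}\right)^{2} = \left(-124 + \sqrt{-27}\right)^{2} = \left(-124 + 3 i \sqrt{3}\right)^{2}$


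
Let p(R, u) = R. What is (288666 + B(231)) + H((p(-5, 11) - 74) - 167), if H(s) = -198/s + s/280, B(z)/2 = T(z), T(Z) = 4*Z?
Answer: 1667549937/5740 ≈ 2.9051e+5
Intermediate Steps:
B(z) = 8*z (B(z) = 2*(4*z) = 8*z)
H(s) = -198/s + s/280 (H(s) = -198/s + s*(1/280) = -198/s + s/280)
(288666 + B(231)) + H((p(-5, 11) - 74) - 167) = (288666 + 8*231) + (-198/((-5 - 74) - 167) + ((-5 - 74) - 167)/280) = (288666 + 1848) + (-198/(-79 - 167) + (-79 - 167)/280) = 290514 + (-198/(-246) + (1/280)*(-246)) = 290514 + (-198*(-1/246) - 123/140) = 290514 + (33/41 - 123/140) = 290514 - 423/5740 = 1667549937/5740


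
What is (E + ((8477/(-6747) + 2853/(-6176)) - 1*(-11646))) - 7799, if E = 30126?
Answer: 8182458781/240864 ≈ 33971.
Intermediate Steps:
(E + ((8477/(-6747) + 2853/(-6176)) - 1*(-11646))) - 7799 = (30126 + ((8477/(-6747) + 2853/(-6176)) - 1*(-11646))) - 7799 = (30126 + ((8477*(-1/6747) + 2853*(-1/6176)) + 11646)) - 7799 = (30126 + ((-49/39 - 2853/6176) + 11646)) - 7799 = (30126 + (-413891/240864 + 11646)) - 7799 = (30126 + 2804688253/240864) - 7799 = 10060957117/240864 - 7799 = 8182458781/240864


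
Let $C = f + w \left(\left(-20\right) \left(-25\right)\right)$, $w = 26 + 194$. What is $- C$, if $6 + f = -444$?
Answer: $-109550$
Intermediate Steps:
$f = -450$ ($f = -6 - 444 = -450$)
$w = 220$
$C = 109550$ ($C = -450 + 220 \left(\left(-20\right) \left(-25\right)\right) = -450 + 220 \cdot 500 = -450 + 110000 = 109550$)
$- C = \left(-1\right) 109550 = -109550$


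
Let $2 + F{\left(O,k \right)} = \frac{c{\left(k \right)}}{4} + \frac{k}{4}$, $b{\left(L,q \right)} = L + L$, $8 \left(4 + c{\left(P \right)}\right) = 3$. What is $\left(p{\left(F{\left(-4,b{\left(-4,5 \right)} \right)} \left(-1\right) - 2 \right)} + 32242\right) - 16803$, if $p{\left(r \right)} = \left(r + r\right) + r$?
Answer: $\frac{494327}{32} \approx 15448.0$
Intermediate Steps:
$c{\left(P \right)} = - \frac{29}{8}$ ($c{\left(P \right)} = -4 + \frac{1}{8} \cdot 3 = -4 + \frac{3}{8} = - \frac{29}{8}$)
$b{\left(L,q \right)} = 2 L$
$F{\left(O,k \right)} = - \frac{93}{32} + \frac{k}{4}$ ($F{\left(O,k \right)} = -2 + \left(- \frac{29}{8 \cdot 4} + \frac{k}{4}\right) = -2 + \left(\left(- \frac{29}{8}\right) \frac{1}{4} + k \frac{1}{4}\right) = -2 + \left(- \frac{29}{32} + \frac{k}{4}\right) = - \frac{93}{32} + \frac{k}{4}$)
$p{\left(r \right)} = 3 r$ ($p{\left(r \right)} = 2 r + r = 3 r$)
$\left(p{\left(F{\left(-4,b{\left(-4,5 \right)} \right)} \left(-1\right) - 2 \right)} + 32242\right) - 16803 = \left(3 \left(\left(- \frac{93}{32} + \frac{2 \left(-4\right)}{4}\right) \left(-1\right) - 2\right) + 32242\right) - 16803 = \left(3 \left(\left(- \frac{93}{32} + \frac{1}{4} \left(-8\right)\right) \left(-1\right) - 2\right) + 32242\right) - 16803 = \left(3 \left(\left(- \frac{93}{32} - 2\right) \left(-1\right) - 2\right) + 32242\right) - 16803 = \left(3 \left(\left(- \frac{157}{32}\right) \left(-1\right) - 2\right) + 32242\right) - 16803 = \left(3 \left(\frac{157}{32} - 2\right) + 32242\right) - 16803 = \left(3 \cdot \frac{93}{32} + 32242\right) - 16803 = \left(\frac{279}{32} + 32242\right) - 16803 = \frac{1032023}{32} - 16803 = \frac{494327}{32}$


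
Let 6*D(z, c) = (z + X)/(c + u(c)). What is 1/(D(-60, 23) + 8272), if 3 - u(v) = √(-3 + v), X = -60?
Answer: 678239/5609855378 + 5*√5/5609855378 ≈ 0.00012090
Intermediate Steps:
u(v) = 3 - √(-3 + v)
D(z, c) = (-60 + z)/(6*(3 + c - √(-3 + c))) (D(z, c) = ((z - 60)/(c + (3 - √(-3 + c))))/6 = ((-60 + z)/(3 + c - √(-3 + c)))/6 = (-60 + z)/(6*(3 + c - √(-3 + c))))
1/(D(-60, 23) + 8272) = 1/((-10 + (⅙)*(-60))/(3 + 23 - √(-3 + 23)) + 8272) = 1/((-10 - 10)/(3 + 23 - √20) + 8272) = 1/(-20/(3 + 23 - 2*√5) + 8272) = 1/(-20/(26 - 2*√5) + 8272) = 1/(8272 - 20/(26 - 2*√5))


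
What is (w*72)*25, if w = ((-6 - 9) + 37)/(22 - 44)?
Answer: -1800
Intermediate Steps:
w = -1 (w = (-15 + 37)/(-22) = 22*(-1/22) = -1)
(w*72)*25 = -1*72*25 = -72*25 = -1800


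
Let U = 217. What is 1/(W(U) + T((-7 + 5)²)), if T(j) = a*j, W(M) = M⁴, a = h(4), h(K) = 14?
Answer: 1/2217373977 ≈ 4.5098e-10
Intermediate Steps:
a = 14
T(j) = 14*j
1/(W(U) + T((-7 + 5)²)) = 1/(217⁴ + 14*(-7 + 5)²) = 1/(2217373921 + 14*(-2)²) = 1/(2217373921 + 14*4) = 1/(2217373921 + 56) = 1/2217373977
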